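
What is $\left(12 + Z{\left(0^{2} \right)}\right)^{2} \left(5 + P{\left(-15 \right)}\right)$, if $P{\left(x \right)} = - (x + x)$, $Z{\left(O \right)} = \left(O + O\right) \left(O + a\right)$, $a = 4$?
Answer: $5040$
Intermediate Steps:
$Z{\left(O \right)} = 2 O \left(4 + O\right)$ ($Z{\left(O \right)} = \left(O + O\right) \left(O + 4\right) = 2 O \left(4 + O\right)$)
$P{\left(x \right)} = - 2 x$
$\left(12 + Z{\left(0^{2} \right)}\right)^{2} \left(5 + P{\left(-15 \right)}\right) = \left(12 + 2 \cdot 0^{2} \left(4 + 0^{2}\right)\right)^{2} \left(5 - -30\right) = \left(12 + 2 \cdot 0 \left(4 + 0\right)\right)^{2} \left(5 + 30\right) = \left(12 + 2 \cdot 0 \cdot 4\right)^{2} \cdot 35 = \left(12 + 0\right)^{2} \cdot 35 = 12^{2} \cdot 35 = 144 \cdot 35 = 5040$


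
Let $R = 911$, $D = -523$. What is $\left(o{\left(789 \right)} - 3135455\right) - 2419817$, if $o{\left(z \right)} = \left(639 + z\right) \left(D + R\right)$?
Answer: $-5001208$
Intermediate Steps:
$o{\left(z \right)} = 247932 + 388 z$ ($o{\left(z \right)} = \left(639 + z\right) \left(-523 + 911\right) = \left(639 + z\right) 388 = 247932 + 388 z$)
$\left(o{\left(789 \right)} - 3135455\right) - 2419817 = \left(\left(247932 + 388 \cdot 789\right) - 3135455\right) - 2419817 = \left(\left(247932 + 306132\right) - 3135455\right) - 2419817 = \left(554064 - 3135455\right) - 2419817 = -2581391 - 2419817 = -5001208$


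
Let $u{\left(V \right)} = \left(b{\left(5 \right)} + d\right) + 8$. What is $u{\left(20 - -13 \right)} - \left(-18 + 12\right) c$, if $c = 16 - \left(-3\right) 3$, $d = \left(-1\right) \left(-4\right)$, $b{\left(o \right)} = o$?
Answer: $167$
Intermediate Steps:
$d = 4$
$c = 25$ ($c = 16 - -9 = 16 + 9 = 25$)
$u{\left(V \right)} = 17$ ($u{\left(V \right)} = \left(5 + 4\right) + 8 = 9 + 8 = 17$)
$u{\left(20 - -13 \right)} - \left(-18 + 12\right) c = 17 - \left(-18 + 12\right) 25 = 17 - \left(-6\right) 25 = 17 - -150 = 17 + 150 = 167$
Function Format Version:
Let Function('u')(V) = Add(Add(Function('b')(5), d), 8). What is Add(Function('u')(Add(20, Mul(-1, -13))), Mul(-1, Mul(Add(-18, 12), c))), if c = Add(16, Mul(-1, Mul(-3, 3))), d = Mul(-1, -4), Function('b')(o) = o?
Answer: 167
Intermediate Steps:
d = 4
c = 25 (c = Add(16, Mul(-1, -9)) = Add(16, 9) = 25)
Function('u')(V) = 17 (Function('u')(V) = Add(Add(5, 4), 8) = Add(9, 8) = 17)
Add(Function('u')(Add(20, Mul(-1, -13))), Mul(-1, Mul(Add(-18, 12), c))) = Add(17, Mul(-1, Mul(Add(-18, 12), 25))) = Add(17, Mul(-1, Mul(-6, 25))) = Add(17, Mul(-1, -150)) = Add(17, 150) = 167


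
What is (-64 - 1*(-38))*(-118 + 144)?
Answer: -676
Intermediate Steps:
(-64 - 1*(-38))*(-118 + 144) = (-64 + 38)*26 = -26*26 = -676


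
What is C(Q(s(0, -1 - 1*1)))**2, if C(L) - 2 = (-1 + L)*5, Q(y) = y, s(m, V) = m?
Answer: 9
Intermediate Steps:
C(L) = -3 + 5*L (C(L) = 2 + (-1 + L)*5 = 2 + (-5 + 5*L) = -3 + 5*L)
C(Q(s(0, -1 - 1*1)))**2 = (-3 + 5*0)**2 = (-3 + 0)**2 = (-3)**2 = 9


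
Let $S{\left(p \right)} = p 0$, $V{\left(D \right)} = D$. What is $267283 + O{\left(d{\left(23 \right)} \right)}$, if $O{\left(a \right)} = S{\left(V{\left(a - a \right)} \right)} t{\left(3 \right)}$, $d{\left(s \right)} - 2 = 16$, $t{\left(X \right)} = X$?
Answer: $267283$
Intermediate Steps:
$S{\left(p \right)} = 0$
$d{\left(s \right)} = 18$ ($d{\left(s \right)} = 2 + 16 = 18$)
$O{\left(a \right)} = 0$ ($O{\left(a \right)} = 0 \cdot 3 = 0$)
$267283 + O{\left(d{\left(23 \right)} \right)} = 267283 + 0 = 267283$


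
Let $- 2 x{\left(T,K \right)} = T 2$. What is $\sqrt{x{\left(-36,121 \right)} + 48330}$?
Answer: $3 \sqrt{5374} \approx 219.92$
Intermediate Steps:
$x{\left(T,K \right)} = - T$ ($x{\left(T,K \right)} = - \frac{T 2}{2} = - \frac{2 T}{2} = - T$)
$\sqrt{x{\left(-36,121 \right)} + 48330} = \sqrt{\left(-1\right) \left(-36\right) + 48330} = \sqrt{36 + 48330} = \sqrt{48366} = 3 \sqrt{5374}$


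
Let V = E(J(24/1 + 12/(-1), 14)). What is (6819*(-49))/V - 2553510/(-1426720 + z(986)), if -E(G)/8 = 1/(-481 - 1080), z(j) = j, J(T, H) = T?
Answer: -371816083929657/5702936 ≈ -6.5197e+7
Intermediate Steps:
E(G) = 8/1561 (E(G) = -8/(-481 - 1080) = -8/(-1561) = -8*(-1/1561) = 8/1561)
V = 8/1561 ≈ 0.0051249
(6819*(-49))/V - 2553510/(-1426720 + z(986)) = (6819*(-49))/(8/1561) - 2553510/(-1426720 + 986) = -334131*1561/8 - 2553510/(-1425734) = -521578491/8 - 2553510*(-1/1425734) = -521578491/8 + 1276755/712867 = -371816083929657/5702936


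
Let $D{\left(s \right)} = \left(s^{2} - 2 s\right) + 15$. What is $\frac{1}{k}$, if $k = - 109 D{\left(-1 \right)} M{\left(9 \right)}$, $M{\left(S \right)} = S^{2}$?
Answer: $- \frac{1}{158922} \approx -6.2924 \cdot 10^{-6}$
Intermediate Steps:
$D{\left(s \right)} = 15 + s^{2} - 2 s$
$k = -158922$ ($k = - 109 \left(15 + \left(-1\right)^{2} - -2\right) 9^{2} = - 109 \left(15 + 1 + 2\right) 81 = \left(-109\right) 18 \cdot 81 = \left(-1962\right) 81 = -158922$)
$\frac{1}{k} = \frac{1}{-158922} = - \frac{1}{158922}$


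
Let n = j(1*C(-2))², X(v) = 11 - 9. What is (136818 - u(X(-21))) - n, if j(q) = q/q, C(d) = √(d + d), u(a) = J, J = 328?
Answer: 136489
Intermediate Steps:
X(v) = 2
u(a) = 328
C(d) = √2*√d (C(d) = √(2*d) = √2*√d)
j(q) = 1
n = 1 (n = 1² = 1)
(136818 - u(X(-21))) - n = (136818 - 1*328) - 1*1 = (136818 - 328) - 1 = 136490 - 1 = 136489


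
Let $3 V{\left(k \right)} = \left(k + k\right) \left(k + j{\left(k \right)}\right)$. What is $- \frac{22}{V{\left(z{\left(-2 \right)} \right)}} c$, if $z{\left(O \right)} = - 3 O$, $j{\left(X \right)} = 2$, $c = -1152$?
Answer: $792$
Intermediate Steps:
$V{\left(k \right)} = \frac{2 k \left(2 + k\right)}{3}$ ($V{\left(k \right)} = \frac{\left(k + k\right) \left(k + 2\right)}{3} = \frac{2 k \left(2 + k\right)}{3}$)
$- \frac{22}{V{\left(z{\left(-2 \right)} \right)}} c = - \frac{22}{\frac{2}{3} \left(\left(-3\right) \left(-2\right)\right) \left(2 - -6\right)} \left(-1152\right) = - \frac{22}{\frac{2}{3} \cdot 6 \left(2 + 6\right)} \left(-1152\right) = - \frac{22}{\frac{2}{3} \cdot 6 \cdot 8} \left(-1152\right) = - \frac{22}{32} \left(-1152\right) = \left(-22\right) \frac{1}{32} \left(-1152\right) = \left(- \frac{11}{16}\right) \left(-1152\right) = 792$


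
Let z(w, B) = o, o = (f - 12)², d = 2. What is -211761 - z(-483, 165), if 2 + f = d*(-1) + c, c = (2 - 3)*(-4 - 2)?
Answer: -211861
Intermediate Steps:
c = 6 (c = -1*(-6) = 6)
f = 2 (f = -2 + (2*(-1) + 6) = -2 + (-2 + 6) = -2 + 4 = 2)
o = 100 (o = (2 - 12)² = (-10)² = 100)
z(w, B) = 100
-211761 - z(-483, 165) = -211761 - 1*100 = -211761 - 100 = -211861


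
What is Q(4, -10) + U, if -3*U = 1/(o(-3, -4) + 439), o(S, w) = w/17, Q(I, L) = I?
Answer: 89491/22377 ≈ 3.9992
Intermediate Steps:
o(S, w) = w/17 (o(S, w) = w*(1/17) = w/17)
U = -17/22377 (U = -1/(3*((1/17)*(-4) + 439)) = -1/(3*(-4/17 + 439)) = -1/(3*7459/17) = -1/3*17/7459 = -17/22377 ≈ -0.00075971)
Q(4, -10) + U = 4 - 17/22377 = 89491/22377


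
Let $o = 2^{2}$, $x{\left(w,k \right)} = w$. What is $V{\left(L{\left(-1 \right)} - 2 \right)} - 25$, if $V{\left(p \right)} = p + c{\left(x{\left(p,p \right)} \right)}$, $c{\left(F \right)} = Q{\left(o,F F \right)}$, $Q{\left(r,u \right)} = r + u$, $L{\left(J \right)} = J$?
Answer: $-15$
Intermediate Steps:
$o = 4$
$c{\left(F \right)} = 4 + F^{2}$ ($c{\left(F \right)} = 4 + F F = 4 + F^{2}$)
$V{\left(p \right)} = 4 + p + p^{2}$ ($V{\left(p \right)} = p + \left(4 + p^{2}\right) = 4 + p + p^{2}$)
$V{\left(L{\left(-1 \right)} - 2 \right)} - 25 = \left(4 - 3 + \left(-1 - 2\right)^{2}\right) - 25 = \left(4 - 3 + \left(-3\right)^{2}\right) - 25 = \left(4 - 3 + 9\right) - 25 = 10 - 25 = -15$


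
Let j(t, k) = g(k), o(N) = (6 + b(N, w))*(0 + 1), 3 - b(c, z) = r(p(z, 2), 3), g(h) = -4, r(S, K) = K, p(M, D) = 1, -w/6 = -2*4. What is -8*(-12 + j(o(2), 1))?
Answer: 128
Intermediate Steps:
w = 48 (w = -(-12)*4 = -6*(-8) = 48)
b(c, z) = 0 (b(c, z) = 3 - 1*3 = 3 - 3 = 0)
o(N) = 6 (o(N) = (6 + 0)*(0 + 1) = 6*1 = 6)
j(t, k) = -4
-8*(-12 + j(o(2), 1)) = -8*(-12 - 4) = -8*(-16) = 128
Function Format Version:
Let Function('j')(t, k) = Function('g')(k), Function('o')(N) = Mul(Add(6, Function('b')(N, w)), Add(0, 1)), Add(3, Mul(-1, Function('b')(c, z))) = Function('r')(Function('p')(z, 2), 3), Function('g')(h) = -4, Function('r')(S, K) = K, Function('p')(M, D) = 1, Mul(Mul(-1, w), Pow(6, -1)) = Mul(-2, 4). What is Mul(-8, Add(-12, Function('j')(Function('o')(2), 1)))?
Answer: 128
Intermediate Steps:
w = 48 (w = Mul(-6, Mul(-2, 4)) = Mul(-6, -8) = 48)
Function('b')(c, z) = 0 (Function('b')(c, z) = Add(3, Mul(-1, 3)) = Add(3, -3) = 0)
Function('o')(N) = 6 (Function('o')(N) = Mul(Add(6, 0), Add(0, 1)) = Mul(6, 1) = 6)
Function('j')(t, k) = -4
Mul(-8, Add(-12, Function('j')(Function('o')(2), 1))) = Mul(-8, Add(-12, -4)) = Mul(-8, -16) = 128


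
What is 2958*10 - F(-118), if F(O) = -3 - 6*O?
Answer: 28875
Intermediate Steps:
2958*10 - F(-118) = 2958*10 - (-3 - 6*(-118)) = 29580 - (-3 + 708) = 29580 - 1*705 = 29580 - 705 = 28875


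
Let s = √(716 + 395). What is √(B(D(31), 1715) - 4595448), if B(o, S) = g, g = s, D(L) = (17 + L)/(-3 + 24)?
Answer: √(-4595448 + √1111) ≈ 2143.7*I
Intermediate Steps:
D(L) = 17/21 + L/21 (D(L) = (17 + L)/21 = (17 + L)*(1/21) = 17/21 + L/21)
s = √1111 ≈ 33.332
g = √1111 ≈ 33.332
B(o, S) = √1111
√(B(D(31), 1715) - 4595448) = √(√1111 - 4595448) = √(-4595448 + √1111)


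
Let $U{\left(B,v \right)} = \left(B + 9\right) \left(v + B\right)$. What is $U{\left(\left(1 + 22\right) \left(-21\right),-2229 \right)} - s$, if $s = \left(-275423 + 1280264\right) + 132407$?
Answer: $148240$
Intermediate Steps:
$U{\left(B,v \right)} = \left(9 + B\right) \left(B + v\right)$
$s = 1137248$ ($s = 1004841 + 132407 = 1137248$)
$U{\left(\left(1 + 22\right) \left(-21\right),-2229 \right)} - s = \left(\left(\left(1 + 22\right) \left(-21\right)\right)^{2} + 9 \left(1 + 22\right) \left(-21\right) + 9 \left(-2229\right) + \left(1 + 22\right) \left(-21\right) \left(-2229\right)\right) - 1137248 = \left(\left(23 \left(-21\right)\right)^{2} + 9 \cdot 23 \left(-21\right) - 20061 + 23 \left(-21\right) \left(-2229\right)\right) - 1137248 = \left(\left(-483\right)^{2} + 9 \left(-483\right) - 20061 - -1076607\right) - 1137248 = \left(233289 - 4347 - 20061 + 1076607\right) - 1137248 = 1285488 - 1137248 = 148240$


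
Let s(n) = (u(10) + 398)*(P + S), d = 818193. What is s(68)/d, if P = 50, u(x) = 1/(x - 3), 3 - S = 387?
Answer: -310286/1909117 ≈ -0.16253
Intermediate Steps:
S = -384 (S = 3 - 1*387 = 3 - 387 = -384)
u(x) = 1/(-3 + x)
s(n) = -930858/7 (s(n) = (1/(-3 + 10) + 398)*(50 - 384) = (1/7 + 398)*(-334) = (2787/7)*(-334) = -930858/7)
s(68)/d = -930858/7/818193 = -930858/7*1/818193 = -310286/1909117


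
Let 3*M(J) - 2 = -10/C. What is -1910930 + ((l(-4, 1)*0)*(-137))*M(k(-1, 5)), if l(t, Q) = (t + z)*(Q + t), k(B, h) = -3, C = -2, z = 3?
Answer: -1910930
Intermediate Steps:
l(t, Q) = (3 + t)*(Q + t) (l(t, Q) = (t + 3)*(Q + t) = (3 + t)*(Q + t))
M(J) = 7/3 (M(J) = ⅔ + (-10/(-2))/3 = ⅔ + (-10*(-½))/3 = ⅔ + (⅓)*5 = ⅔ + 5/3 = 7/3)
-1910930 + ((l(-4, 1)*0)*(-137))*M(k(-1, 5)) = -1910930 + ((((-4)² + 3*1 + 3*(-4) + 1*(-4))*0)*(-137))*(7/3) = -1910930 + (((16 + 3 - 12 - 4)*0)*(-137))*(7/3) = -1910930 + ((3*0)*(-137))*(7/3) = -1910930 + (0*(-137))*(7/3) = -1910930 + 0*(7/3) = -1910930 + 0 = -1910930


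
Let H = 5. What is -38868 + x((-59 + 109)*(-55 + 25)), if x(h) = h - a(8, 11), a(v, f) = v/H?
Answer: -201848/5 ≈ -40370.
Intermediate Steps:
a(v, f) = v/5
x(h) = -8/5 + h (x(h) = h - 8/5 = -8/5 + h)
-38868 + x((-59 + 109)*(-55 + 25)) = -38868 + (-8/5 + (-59 + 109)*(-55 + 25)) = -38868 + (-8/5 + 50*(-30)) = -38868 + (-8/5 - 1500) = -38868 - 7508/5 = -201848/5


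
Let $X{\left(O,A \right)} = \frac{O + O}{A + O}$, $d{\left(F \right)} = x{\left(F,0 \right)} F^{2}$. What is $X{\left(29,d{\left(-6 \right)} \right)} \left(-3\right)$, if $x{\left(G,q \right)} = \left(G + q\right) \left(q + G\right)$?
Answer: $- \frac{174}{1325} \approx -0.13132$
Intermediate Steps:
$x{\left(G,q \right)} = \left(G + q\right)^{2}$ ($x{\left(G,q \right)} = \left(G + q\right) \left(G + q\right) = \left(G + q\right)^{2}$)
$d{\left(F \right)} = F^{4}$ ($d{\left(F \right)} = \left(F + 0\right)^{2} F^{2} = F^{2} F^{2} = F^{4}$)
$X{\left(O,A \right)} = \frac{2 O}{A + O}$
$X{\left(29,d{\left(-6 \right)} \right)} \left(-3\right) = 2 \cdot 29 \frac{1}{\left(-6\right)^{4} + 29} \left(-3\right) = 2 \cdot 29 \frac{1}{1296 + 29} \left(-3\right) = 2 \cdot 29 \cdot \frac{1}{1325} \left(-3\right) = \frac{58}{1325} \left(-3\right) = - \frac{174}{1325}$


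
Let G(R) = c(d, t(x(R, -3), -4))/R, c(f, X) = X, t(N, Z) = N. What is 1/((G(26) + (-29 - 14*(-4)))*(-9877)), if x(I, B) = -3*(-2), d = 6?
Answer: -13/3496458 ≈ -3.7180e-6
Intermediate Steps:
x(I, B) = 6
G(R) = 6/R
1/((G(26) + (-29 - 14*(-4)))*(-9877)) = 1/((6/26 + (-29 - 14*(-4)))*(-9877)) = -1/9877/(6*(1/26) + (-29 + 56)) = -1/9877/(3/13 + 27) = -1/9877/(354/13) = (13/354)*(-1/9877) = -13/3496458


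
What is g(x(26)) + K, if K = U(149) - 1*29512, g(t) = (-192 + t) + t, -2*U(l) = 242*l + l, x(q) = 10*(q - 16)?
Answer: -95215/2 ≈ -47608.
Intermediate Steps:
x(q) = -160 + 10*q (x(q) = 10*(-16 + q) = -160 + 10*q)
U(l) = -243*l/2 (U(l) = -(242*l + l)/2 = -243*l/2)
g(t) = -192 + 2*t
K = -95231/2 (K = -243/2*149 - 1*29512 = -36207/2 - 29512 = -95231/2 ≈ -47616.)
g(x(26)) + K = (-192 + 2*(-160 + 10*26)) - 95231/2 = (-192 + 2*(-160 + 260)) - 95231/2 = (-192 + 2*100) - 95231/2 = (-192 + 200) - 95231/2 = 8 - 95231/2 = -95215/2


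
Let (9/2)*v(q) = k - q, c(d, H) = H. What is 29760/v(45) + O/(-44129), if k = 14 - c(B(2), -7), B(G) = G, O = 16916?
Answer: -246256736/44129 ≈ -5580.4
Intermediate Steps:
k = 21 (k = 14 - 1*(-7) = 14 + 7 = 21)
v(q) = 14/3 - 2*q/9 (v(q) = 2*(21 - q)/9 = 14/3 - 2*q/9)
29760/v(45) + O/(-44129) = 29760/(14/3 - 2/9*45) + 16916/(-44129) = 29760/(14/3 - 10) + 16916*(-1/44129) = 29760/(-16/3) - 16916/44129 = 29760*(-3/16) - 16916/44129 = -5580 - 16916/44129 = -246256736/44129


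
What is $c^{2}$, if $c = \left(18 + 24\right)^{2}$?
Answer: $3111696$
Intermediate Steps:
$c = 1764$ ($c = 42^{2} = 1764$)
$c^{2} = 1764^{2} = 3111696$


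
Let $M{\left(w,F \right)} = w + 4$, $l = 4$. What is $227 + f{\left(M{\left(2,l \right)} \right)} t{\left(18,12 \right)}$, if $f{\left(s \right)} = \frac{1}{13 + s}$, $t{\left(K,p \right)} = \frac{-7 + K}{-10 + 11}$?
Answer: $\frac{4324}{19} \approx 227.58$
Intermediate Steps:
$M{\left(w,F \right)} = 4 + w$
$t{\left(K,p \right)} = -7 + K$ ($t{\left(K,p \right)} = \frac{-7 + K}{1} = \left(-7 + K\right) 1 = -7 + K$)
$227 + f{\left(M{\left(2,l \right)} \right)} t{\left(18,12 \right)} = 227 + \frac{-7 + 18}{13 + \left(4 + 2\right)} = 227 + \frac{1}{13 + 6} \cdot 11 = 227 + \frac{1}{19} \cdot 11 = 227 + \frac{11}{19} = \frac{4324}{19}$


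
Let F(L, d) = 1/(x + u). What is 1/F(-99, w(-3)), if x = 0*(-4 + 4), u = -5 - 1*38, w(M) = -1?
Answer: -43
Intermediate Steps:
u = -43 (u = -5 - 38 = -43)
x = 0 (x = 0*0 = 0)
F(L, d) = -1/43 (F(L, d) = 1/(0 - 43) = 1/(-43) = -1/43)
1/F(-99, w(-3)) = 1/(-1/43) = -43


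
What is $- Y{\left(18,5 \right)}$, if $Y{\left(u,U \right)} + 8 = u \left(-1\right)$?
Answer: $26$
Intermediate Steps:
$Y{\left(u,U \right)} = -8 - u$ ($Y{\left(u,U \right)} = -8 + u \left(-1\right) = -8 - u$)
$- Y{\left(18,5 \right)} = - (-8 - 18) = \left(-1\right) \left(-26\right) = 26$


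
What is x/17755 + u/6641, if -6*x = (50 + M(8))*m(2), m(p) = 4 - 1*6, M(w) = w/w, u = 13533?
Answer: 240391312/117910955 ≈ 2.0388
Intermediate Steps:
M(w) = 1
m(p) = -2 (m(p) = 4 - 6 = -2)
x = 17 (x = -(50 + 1)*(-2)/6 = -17*(-2)/2 = -⅙*(-102) = 17)
x/17755 + u/6641 = 17/17755 + 13533/6641 = 240391312/117910955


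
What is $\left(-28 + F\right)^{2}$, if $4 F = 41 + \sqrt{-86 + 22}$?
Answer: $\frac{4977}{16} - 71 i \approx 311.06 - 71.0 i$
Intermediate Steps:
$F = \frac{41}{4} + 2 i$ ($F = \frac{41 + \sqrt{-86 + 22}}{4} = \frac{41 + \sqrt{-64}}{4} = \frac{41 + 8 i}{4} = \frac{41}{4} + 2 i \approx 10.25 + 2.0 i$)
$\left(-28 + F\right)^{2} = \left(-28 + \left(\frac{41}{4} + 2 i\right)\right)^{2} = \left(- \frac{71}{4} + 2 i\right)^{2}$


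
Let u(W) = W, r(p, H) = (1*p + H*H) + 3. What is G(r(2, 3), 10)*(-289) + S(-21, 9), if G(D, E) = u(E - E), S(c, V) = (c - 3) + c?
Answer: -45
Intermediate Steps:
r(p, H) = 3 + p + H**2 (r(p, H) = (p + H**2) + 3 = 3 + p + H**2)
S(c, V) = -3 + 2*c (S(c, V) = (-3 + c) + c = -3 + 2*c)
G(D, E) = 0 (G(D, E) = E - E = 0)
G(r(2, 3), 10)*(-289) + S(-21, 9) = 0*(-289) + (-3 + 2*(-21)) = 0 + (-3 - 42) = 0 - 45 = -45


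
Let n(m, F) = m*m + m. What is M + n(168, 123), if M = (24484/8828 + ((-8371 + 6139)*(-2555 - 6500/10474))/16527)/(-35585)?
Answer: 64331027255077484047/2265816054098135 ≈ 28392.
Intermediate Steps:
n(m, F) = m + m**2 (n(m, F) = m**2 + m = m + m**2)
M = -22152876764873/2265816054098135 (M = (24484*(1/8828) - 2232*(-2555 - 6500*1/10474)*(1/16527))*(-1/35585) = (6121/2207 - 2232*(-2555 - 3250/5237)*(1/16527))*(-1/35585) = (6121/2207 - 2232*(-13383785/5237)*(1/16527))*(-1/35585) = (6121/2207 + (29872608120/5237)*(1/16527))*(-1/35585) = (6121/2207 + 9957536040/28850633)*(-1/35585) = (22152876764873/63673347031)*(-1/35585) = -22152876764873/2265816054098135 ≈ -0.0097770)
M + n(168, 123) = -22152876764873/2265816054098135 + 168*(1 + 168) = -22152876764873/2265816054098135 + 168*169 = -22152876764873/2265816054098135 + 28392 = 64331027255077484047/2265816054098135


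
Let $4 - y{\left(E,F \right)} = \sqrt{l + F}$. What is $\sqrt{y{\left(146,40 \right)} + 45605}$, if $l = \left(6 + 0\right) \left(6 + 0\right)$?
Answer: $\sqrt{45609 - 2 \sqrt{19}} \approx 213.54$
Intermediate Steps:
$l = 36$ ($l = 6 \cdot 6 = 36$)
$y{\left(E,F \right)} = 4 - \sqrt{36 + F}$
$\sqrt{y{\left(146,40 \right)} + 45605} = \sqrt{\left(4 - \sqrt{36 + 40}\right) + 45605} = \sqrt{\left(4 - \sqrt{76}\right) + 45605} = \sqrt{\left(4 - 2 \sqrt{19}\right) + 45605} = \sqrt{45609 - 2 \sqrt{19}}$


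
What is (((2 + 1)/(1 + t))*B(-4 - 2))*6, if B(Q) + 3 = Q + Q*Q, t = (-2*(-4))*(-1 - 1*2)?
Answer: -486/23 ≈ -21.130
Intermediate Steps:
t = -24 (t = 8*(-1 - 2) = 8*(-3) = -24)
B(Q) = -3 + Q + Q**2 (B(Q) = -3 + (Q + Q*Q) = -3 + (Q + Q**2) = -3 + Q + Q**2)
(((2 + 1)/(1 + t))*B(-4 - 2))*6 = (((2 + 1)/(1 - 24))*(-3 + (-4 - 2) + (-4 - 2)**2))*6 = ((3/(-23))*(-3 - 6 + (-6)**2))*6 = ((3*(-1/23))*(-3 - 6 + 36))*6 = -3/23*27*6 = -81/23*6 = -486/23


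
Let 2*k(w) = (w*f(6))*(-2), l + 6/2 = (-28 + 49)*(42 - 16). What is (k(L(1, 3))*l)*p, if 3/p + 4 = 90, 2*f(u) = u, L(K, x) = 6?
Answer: -14661/43 ≈ -340.95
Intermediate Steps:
l = 543 (l = -3 + (-28 + 49)*(42 - 16) = -3 + 21*26 = -3 + 546 = 543)
f(u) = u/2
p = 3/86 (p = 3/(-4 + 90) = 3/86 ≈ 0.034884)
k(w) = -3*w (k(w) = ((w*((½)*6))*(-2))/2 = ((w*3)*(-2))/2 = ((3*w)*(-2))/2 = (-6*w)/2 = -3*w)
(k(L(1, 3))*l)*p = (-3*6*543)*(3/86) = -18*543*(3/86) = -9774*3/86 = -14661/43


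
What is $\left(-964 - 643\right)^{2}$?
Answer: $2582449$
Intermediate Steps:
$\left(-964 - 643\right)^{2} = \left(-1607\right)^{2} = 2582449$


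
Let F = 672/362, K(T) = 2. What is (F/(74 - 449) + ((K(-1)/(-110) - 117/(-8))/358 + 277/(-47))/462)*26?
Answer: -1181653909137/2579543582000 ≈ -0.45809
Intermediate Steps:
F = 336/181 (F = 672*(1/362) = 336/181 ≈ 1.8564)
(F/(74 - 449) + ((K(-1)/(-110) - 117/(-8))/358 + 277/(-47))/462)*26 = (336/(181*(74 - 449)) + ((2/(-110) - 117/(-8))/358 + 277/(-47))/462)*26 = ((336/181)/(-375) + ((2*(-1/110) - 117*(-1/8))*(1/358) + 277*(-1/47))*(1/462))*26 = ((336/181)*(-1/375) + ((-1/55 + 117/8)*(1/358) - 277/47)*(1/462))*26 = (-112/22625 + ((6427/440)*(1/358) - 277/47)*(1/462))*26 = (-112/22625 + (6427/157520 - 277/47)*(1/462))*26 = (-112/22625 - 43330971/7403440*1/462)*26 = (-112/22625 - 14443657/1140129760)*26 = -90896454549/5159087164000*26 = -1181653909137/2579543582000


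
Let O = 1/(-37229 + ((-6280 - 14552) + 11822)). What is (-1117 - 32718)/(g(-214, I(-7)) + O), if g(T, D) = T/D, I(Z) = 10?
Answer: 7822482825/4947578 ≈ 1581.1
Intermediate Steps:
O = -1/46239 (O = 1/(-37229 + (-20832 + 11822)) = 1/(-37229 - 9010) = 1/(-46239) = -1/46239 ≈ -2.1627e-5)
(-1117 - 32718)/(g(-214, I(-7)) + O) = (-1117 - 32718)/(-214/10 - 1/46239) = -33835/(-214*1/10 - 1/46239) = -33835/(-107/5 - 1/46239) = -33835/(-4947578/231195) = -33835*(-231195/4947578) = 7822482825/4947578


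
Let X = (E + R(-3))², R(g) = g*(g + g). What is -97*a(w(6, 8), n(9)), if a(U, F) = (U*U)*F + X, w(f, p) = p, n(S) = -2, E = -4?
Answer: -6596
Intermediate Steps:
R(g) = 2*g² (R(g) = g*(2*g) = 2*g²)
X = 196 (X = (-4 + 2*(-3)²)² = (-4 + 2*9)² = (-4 + 18)² = 14² = 196)
a(U, F) = 196 + F*U² (a(U, F) = (U*U)*F + 196 = U²*F + 196 = F*U² + 196 = 196 + F*U²)
-97*a(w(6, 8), n(9)) = -97*(196 - 2*8²) = -97*(196 - 2*64) = -97*(196 - 128) = -97*68 = -6596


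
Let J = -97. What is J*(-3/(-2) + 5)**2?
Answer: -16393/4 ≈ -4098.3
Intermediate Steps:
J*(-3/(-2) + 5)**2 = -97*(-3/(-2) + 5)**2 = -97*(-3*(-1/2) + 5)**2 = -97*(3/2 + 5)**2 = -97*(13/2)**2 = -97*169/4 = -16393/4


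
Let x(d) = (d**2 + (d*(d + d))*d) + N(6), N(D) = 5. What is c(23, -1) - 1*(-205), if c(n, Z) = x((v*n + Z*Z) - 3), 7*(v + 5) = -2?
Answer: -1289119645/343 ≈ -3.7584e+6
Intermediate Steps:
v = -37/7 (v = -5 + (1/7)*(-2) = -5 - 2/7 = -37/7 ≈ -5.2857)
x(d) = 5 + d**2 + 2*d**3 (x(d) = (d**2 + (d*(d + d))*d) + 5 = (d**2 + (d*(2*d))*d) + 5 = (d**2 + (2*d**2)*d) + 5 = (d**2 + 2*d**3) + 5 = 5 + d**2 + 2*d**3)
c(n, Z) = 5 + (-3 + Z**2 - 37*n/7)**2 + 2*(-3 + Z**2 - 37*n/7)**3 (c(n, Z) = 5 + ((-37*n/7 + Z*Z) - 3)**2 + 2*((-37*n/7 + Z*Z) - 3)**3 = 5 + ((-37*n/7 + Z**2) - 3)**2 + 2*((-37*n/7 + Z**2) - 3)**3 = 5 + ((Z**2 - 37*n/7) - 3)**2 + 2*((Z**2 - 37*n/7) - 3)**3 = 5 + (-3 + Z**2 - 37*n/7)**2 + 2*(-3 + Z**2 - 37*n/7)**3)
c(23, -1) - 1*(-205) = (5 + (-21 - 37*23 + 7*(-1)**2)**2/49 + 2*(-21 - 37*23 + 7*(-1)**2)**3/343) - 1*(-205) = (5 + (-21 - 851 + 7*1)**2/49 + 2*(-21 - 851 + 7*1)**3/343) + 205 = (5 + (-21 - 851 + 7)**2/49 + 2*(-21 - 851 + 7)**3/343) + 205 = (5 + (1/49)*(-865)**2 + (2/343)*(-865)**3) + 205 = (5 + (1/49)*748225 + (2/343)*(-647214625)) + 205 = (5 + 748225/49 - 1294429250/343) + 205 = -1289189960/343 + 205 = -1289119645/343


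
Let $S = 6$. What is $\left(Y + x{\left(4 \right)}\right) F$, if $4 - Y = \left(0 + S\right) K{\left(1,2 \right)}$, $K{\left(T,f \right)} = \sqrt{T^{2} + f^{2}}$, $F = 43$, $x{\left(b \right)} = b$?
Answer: $344 - 258 \sqrt{5} \approx -232.91$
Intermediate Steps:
$Y = 4 - 6 \sqrt{5}$ ($Y = 4 - \left(0 + 6\right) \sqrt{1^{2} + 2^{2}} = 4 - 6 \sqrt{1 + 4} = 4 - 6 \sqrt{5} \approx -9.4164$)
$\left(Y + x{\left(4 \right)}\right) F = \left(\left(4 - 6 \sqrt{5}\right) + 4\right) 43 = \left(8 - 6 \sqrt{5}\right) 43 = 344 - 258 \sqrt{5}$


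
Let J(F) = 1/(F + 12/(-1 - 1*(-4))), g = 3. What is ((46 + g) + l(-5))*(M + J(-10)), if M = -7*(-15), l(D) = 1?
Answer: 15725/3 ≈ 5241.7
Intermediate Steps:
M = 105
J(F) = 1/(4 + F) (J(F) = 1/(F + 12/(-1 + 4)) = 1/(F + 12/3) = 1/(F + 12*(1/3)) = 1/(F + 4) = 1/(4 + F))
((46 + g) + l(-5))*(M + J(-10)) = ((46 + 3) + 1)*(105 + 1/(4 - 10)) = (49 + 1)*(105 + 1/(-6)) = 50*(105 - 1/6) = 50*(629/6) = 15725/3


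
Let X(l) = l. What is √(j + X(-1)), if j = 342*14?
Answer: √4787 ≈ 69.188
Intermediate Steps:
j = 4788
√(j + X(-1)) = √(4788 - 1) = √4787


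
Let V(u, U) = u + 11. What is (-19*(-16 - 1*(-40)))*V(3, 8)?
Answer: -6384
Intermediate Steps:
V(u, U) = 11 + u
(-19*(-16 - 1*(-40)))*V(3, 8) = (-19*(-16 - 1*(-40)))*(11 + 3) = -19*(-16 + 40)*14 = -19*24*14 = -456*14 = -6384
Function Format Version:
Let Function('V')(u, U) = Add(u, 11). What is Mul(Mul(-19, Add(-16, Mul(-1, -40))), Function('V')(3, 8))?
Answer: -6384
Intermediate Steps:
Function('V')(u, U) = Add(11, u)
Mul(Mul(-19, Add(-16, Mul(-1, -40))), Function('V')(3, 8)) = Mul(Mul(-19, Add(-16, Mul(-1, -40))), Add(11, 3)) = Mul(Mul(-19, Add(-16, 40)), 14) = Mul(Mul(-19, 24), 14) = Mul(-456, 14) = -6384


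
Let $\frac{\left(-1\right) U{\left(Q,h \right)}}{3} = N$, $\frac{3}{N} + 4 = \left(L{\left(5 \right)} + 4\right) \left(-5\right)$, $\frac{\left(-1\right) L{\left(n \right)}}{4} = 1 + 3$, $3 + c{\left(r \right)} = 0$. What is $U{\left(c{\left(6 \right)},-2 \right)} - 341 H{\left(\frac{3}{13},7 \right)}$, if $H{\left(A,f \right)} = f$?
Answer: $- \frac{133681}{56} \approx -2387.2$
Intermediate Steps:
$c{\left(r \right)} = -3$ ($c{\left(r \right)} = -3 + 0 = -3$)
$L{\left(n \right)} = -16$ ($L{\left(n \right)} = - 4 \left(1 + 3\right) = \left(-4\right) 4 = -16$)
$N = \frac{3}{56}$ ($N = \frac{3}{-4 + \left(-16 + 4\right) \left(-5\right)} = \frac{3}{-4 - -60} = \frac{3}{-4 + 60} = \frac{3}{56} \approx 0.053571$)
$U{\left(Q,h \right)} = - \frac{9}{56}$ ($U{\left(Q,h \right)} = \left(-3\right) \frac{3}{56} = - \frac{9}{56}$)
$U{\left(c{\left(6 \right)},-2 \right)} - 341 H{\left(\frac{3}{13},7 \right)} = - \frac{9}{56} - 2387 = - \frac{133681}{56}$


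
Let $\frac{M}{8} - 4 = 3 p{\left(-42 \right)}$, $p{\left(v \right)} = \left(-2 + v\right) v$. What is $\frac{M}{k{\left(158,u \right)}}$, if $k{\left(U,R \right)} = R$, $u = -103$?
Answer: $- \frac{44384}{103} \approx -430.91$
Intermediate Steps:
$p{\left(v \right)} = v \left(-2 + v\right)$
$M = 44384$ ($M = 32 + 8 \cdot 3 \left(- 42 \left(-2 - 42\right)\right) = 32 + 8 \cdot 3 \left(\left(-42\right) \left(-44\right)\right) = 32 + 8 \cdot 3 \cdot 1848 = 32 + 8 \cdot 5544 = 32 + 44352 = 44384$)
$\frac{M}{k{\left(158,u \right)}} = \frac{44384}{-103} = 44384 \left(- \frac{1}{103}\right) = - \frac{44384}{103}$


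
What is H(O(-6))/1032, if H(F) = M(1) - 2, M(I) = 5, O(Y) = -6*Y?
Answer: 1/344 ≈ 0.0029070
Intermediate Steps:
H(F) = 3 (H(F) = 5 - 2 = 3)
H(O(-6))/1032 = 3/1032 = 3*(1/1032) = 1/344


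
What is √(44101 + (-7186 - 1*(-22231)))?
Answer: √59146 ≈ 243.20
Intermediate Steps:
√(44101 + (-7186 - 1*(-22231))) = √(44101 + (-7186 + 22231)) = √(44101 + 15045) = √59146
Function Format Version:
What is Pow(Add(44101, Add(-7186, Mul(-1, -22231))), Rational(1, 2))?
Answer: Pow(59146, Rational(1, 2)) ≈ 243.20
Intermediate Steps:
Pow(Add(44101, Add(-7186, Mul(-1, -22231))), Rational(1, 2)) = Pow(Add(44101, Add(-7186, 22231)), Rational(1, 2)) = Pow(Add(44101, 15045), Rational(1, 2)) = Pow(59146, Rational(1, 2))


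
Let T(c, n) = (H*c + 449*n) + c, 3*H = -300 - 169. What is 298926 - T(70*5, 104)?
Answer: 919790/3 ≈ 3.0660e+5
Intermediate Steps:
H = -469/3 (H = (-300 - 169)/3 = (⅓)*(-469) = -469/3 ≈ -156.33)
T(c, n) = 449*n - 466*c/3 (T(c, n) = (-469*c/3 + 449*n) + c = (449*n - 469*c/3) + c = 449*n - 466*c/3)
298926 - T(70*5, 104) = 298926 - (449*104 - 32620*5/3) = 298926 - (46696 - 466/3*350) = 298926 - (46696 - 163100/3) = 298926 - 1*(-23012/3) = 298926 + 23012/3 = 919790/3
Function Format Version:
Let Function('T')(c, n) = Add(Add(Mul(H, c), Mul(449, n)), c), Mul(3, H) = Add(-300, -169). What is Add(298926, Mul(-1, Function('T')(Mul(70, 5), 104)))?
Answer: Rational(919790, 3) ≈ 3.0660e+5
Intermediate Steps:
H = Rational(-469, 3) (H = Mul(Rational(1, 3), Add(-300, -169)) = Mul(Rational(1, 3), -469) = Rational(-469, 3) ≈ -156.33)
Function('T')(c, n) = Add(Mul(449, n), Mul(Rational(-466, 3), c)) (Function('T')(c, n) = Add(Add(Mul(Rational(-469, 3), c), Mul(449, n)), c) = Add(Add(Mul(449, n), Mul(Rational(-469, 3), c)), c) = Add(Mul(449, n), Mul(Rational(-466, 3), c)))
Add(298926, Mul(-1, Function('T')(Mul(70, 5), 104))) = Add(298926, Mul(-1, Add(Mul(449, 104), Mul(Rational(-466, 3), Mul(70, 5))))) = Add(298926, Mul(-1, Add(46696, Mul(Rational(-466, 3), 350)))) = Add(298926, Mul(-1, Add(46696, Rational(-163100, 3)))) = Add(298926, Mul(-1, Rational(-23012, 3))) = Add(298926, Rational(23012, 3)) = Rational(919790, 3)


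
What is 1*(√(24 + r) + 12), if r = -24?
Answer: 12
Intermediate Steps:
1*(√(24 + r) + 12) = 1*(√(24 - 24) + 12) = 1*(√0 + 12) = 1*(0 + 12) = 1*12 = 12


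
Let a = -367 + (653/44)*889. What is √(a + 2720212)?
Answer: 41*√786907/22 ≈ 1653.2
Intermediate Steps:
a = 564369/44 (a = -367 + (653*(1/44))*889 = -367 + (653/44)*889 = -367 + 580517/44 = 564369/44 ≈ 12827.)
√(a + 2720212) = √(564369/44 + 2720212) = √(120253697/44) = 41*√786907/22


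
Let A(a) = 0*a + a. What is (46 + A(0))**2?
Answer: 2116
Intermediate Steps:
A(a) = a (A(a) = 0 + a = a)
(46 + A(0))**2 = (46 + 0)**2 = 46**2 = 2116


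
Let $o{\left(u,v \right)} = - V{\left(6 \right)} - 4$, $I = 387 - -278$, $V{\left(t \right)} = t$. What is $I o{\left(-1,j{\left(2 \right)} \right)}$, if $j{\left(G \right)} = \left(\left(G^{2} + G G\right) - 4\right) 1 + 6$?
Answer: $-6650$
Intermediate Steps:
$I = 665$ ($I = 387 + 278 = 665$)
$j{\left(G \right)} = 2 + 2 G^{2}$ ($j{\left(G \right)} = \left(\left(G^{2} + G^{2}\right) - 4\right) 1 + 6 = \left(2 G^{2} - 4\right) 1 + 6 = \left(-4 + 2 G^{2}\right) 1 + 6 = \left(-4 + 2 G^{2}\right) + 6 = 2 + 2 G^{2}$)
$o{\left(u,v \right)} = -10$ ($o{\left(u,v \right)} = \left(-1\right) 6 - 4 = -6 - 4 = -10$)
$I o{\left(-1,j{\left(2 \right)} \right)} = 665 \left(-10\right) = -6650$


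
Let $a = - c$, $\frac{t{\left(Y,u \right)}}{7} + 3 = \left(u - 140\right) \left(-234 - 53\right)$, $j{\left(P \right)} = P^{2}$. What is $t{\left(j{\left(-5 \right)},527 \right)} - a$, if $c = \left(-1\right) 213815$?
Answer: $-991319$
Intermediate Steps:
$c = -213815$
$t{\left(Y,u \right)} = 281239 - 2009 u$ ($t{\left(Y,u \right)} = -21 + 7 \left(u - 140\right) \left(-234 - 53\right) = -21 + 7 \left(-140 + u\right) \left(-287\right) = -21 + 7 \left(40180 - 287 u\right) = -21 - \left(-281260 + 2009 u\right) = 281239 - 2009 u$)
$a = 213815$ ($a = \left(-1\right) \left(-213815\right) = 213815$)
$t{\left(j{\left(-5 \right)},527 \right)} - a = \left(281239 - 1058743\right) - 213815 = -777504 - 213815 = -991319$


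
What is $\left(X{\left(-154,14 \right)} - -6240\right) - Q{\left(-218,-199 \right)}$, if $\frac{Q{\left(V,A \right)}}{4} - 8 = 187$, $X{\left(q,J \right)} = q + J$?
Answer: $5320$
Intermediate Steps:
$X{\left(q,J \right)} = J + q$
$Q{\left(V,A \right)} = 780$ ($Q{\left(V,A \right)} = 32 + 4 \cdot 187 = 32 + 748 = 780$)
$\left(X{\left(-154,14 \right)} - -6240\right) - Q{\left(-218,-199 \right)} = \left(\left(14 - 154\right) - -6240\right) - 780 = \left(-140 + 6240\right) - 780 = 6100 - 780 = 5320$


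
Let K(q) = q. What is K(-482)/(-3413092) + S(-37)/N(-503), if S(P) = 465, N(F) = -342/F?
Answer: 33262721591/48636561 ≈ 683.90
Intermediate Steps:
K(-482)/(-3413092) + S(-37)/N(-503) = -482/(-3413092) + 465/((-342/(-503))) = -482*(-1/3413092) + 465/((-342*(-1/503))) = 241/1706546 + 465/(342/503) = 241/1706546 + 465*(503/342) = 241/1706546 + 77965/114 = 33262721591/48636561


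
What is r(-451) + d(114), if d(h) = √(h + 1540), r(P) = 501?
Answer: 501 + √1654 ≈ 541.67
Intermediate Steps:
d(h) = √(1540 + h)
r(-451) + d(114) = 501 + √(1540 + 114) = 501 + √1654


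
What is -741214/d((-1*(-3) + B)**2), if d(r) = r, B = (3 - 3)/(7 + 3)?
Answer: -741214/9 ≈ -82357.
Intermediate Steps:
B = 0 (B = 0/10 = 0*(1/10) = 0)
-741214/d((-1*(-3) + B)**2) = -741214/(-1*(-3) + 0)**2 = -741214/(3 + 0)**2 = -741214/(3**2) = -741214/9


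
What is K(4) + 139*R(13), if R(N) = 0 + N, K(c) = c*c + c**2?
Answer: 1839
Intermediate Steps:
K(c) = 2*c**2 (K(c) = c**2 + c**2 = 2*c**2)
R(N) = N
K(4) + 139*R(13) = 2*4**2 + 139*13 = 2*16 + 1807 = 32 + 1807 = 1839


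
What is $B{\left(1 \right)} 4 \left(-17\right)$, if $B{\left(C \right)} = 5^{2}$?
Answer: $-1700$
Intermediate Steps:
$B{\left(C \right)} = 25$
$B{\left(1 \right)} 4 \left(-17\right) = 25 \cdot 4 \left(-17\right) = 100 \left(-17\right) = -1700$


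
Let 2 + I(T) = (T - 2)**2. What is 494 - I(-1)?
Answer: 487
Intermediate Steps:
I(T) = -2 + (-2 + T)**2 (I(T) = -2 + (T - 2)**2 = -2 + (-2 + T)**2)
494 - I(-1) = 494 - (-2 + (-2 - 1)**2) = 494 - (-2 + (-3)**2) = 494 - (-2 + 9) = 494 - 1*7 = 494 - 7 = 487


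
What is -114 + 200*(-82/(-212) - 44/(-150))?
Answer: 3502/159 ≈ 22.025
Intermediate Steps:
-114 + 200*(-82/(-212) - 44/(-150)) = -114 + 200*(-82*(-1/212) - 44*(-1/150)) = -114 + 200*(41/106 + 22/75) = -114 + 200*(5407/7950) = -114 + 21628/159 = 3502/159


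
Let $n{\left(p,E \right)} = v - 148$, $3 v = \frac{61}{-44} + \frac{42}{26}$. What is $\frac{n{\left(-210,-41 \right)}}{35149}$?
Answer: $- \frac{253837}{60315684} \approx -0.0042085$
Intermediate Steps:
$v = \frac{131}{1716}$ ($v = \frac{\frac{61}{-44} + \frac{42}{26}}{3} = \frac{61 \left(- \frac{1}{44}\right) + 42 \cdot \frac{1}{26}}{3} = \frac{- \frac{61}{44} + \frac{21}{13}}{3} = \frac{1}{3} \cdot \frac{131}{572} = \frac{131}{1716} \approx 0.07634$)
$n{\left(p,E \right)} = - \frac{253837}{1716}$ ($n{\left(p,E \right)} = \frac{131}{1716} - 148 = - \frac{253837}{1716}$)
$\frac{n{\left(-210,-41 \right)}}{35149} = - \frac{253837}{1716 \cdot 35149} = \left(- \frac{253837}{1716}\right) \frac{1}{35149} = - \frac{253837}{60315684}$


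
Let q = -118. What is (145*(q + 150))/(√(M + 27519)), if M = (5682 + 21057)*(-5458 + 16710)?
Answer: 4640*√300894747/300894747 ≈ 0.26749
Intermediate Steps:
M = 300867228 (M = 26739*11252 = 300867228)
(145*(q + 150))/(√(M + 27519)) = (145*(-118 + 150))/(√(300867228 + 27519)) = (145*32)/(√300894747) = 4640*(√300894747/300894747) = 4640*√300894747/300894747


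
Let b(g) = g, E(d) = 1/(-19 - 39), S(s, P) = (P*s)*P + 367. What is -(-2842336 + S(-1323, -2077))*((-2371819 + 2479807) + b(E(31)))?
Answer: 17882262558494454/29 ≈ 6.1663e+14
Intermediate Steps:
S(s, P) = 367 + s*P² (S(s, P) = s*P² + 367 = 367 + s*P²)
E(d) = -1/58 (E(d) = 1/(-58) = -1/58)
-(-2842336 + S(-1323, -2077))*((-2371819 + 2479807) + b(E(31))) = -(-2842336 + (367 - 1323*(-2077)²))*((-2371819 + 2479807) - 1/58) = -(-2842336 + (367 - 1323*4313929))*(107988 - 1/58) = -(-2842336 + (367 - 5707328067))*6263303/58 = -(-2842336 - 5707327700)*6263303/58 = -(-5710170036)*6263303/58 = -1*(-17882262558494454/29) = 17882262558494454/29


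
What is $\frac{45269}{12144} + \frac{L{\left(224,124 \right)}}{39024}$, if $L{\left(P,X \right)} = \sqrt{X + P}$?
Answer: $\frac{45269}{12144} + \frac{\sqrt{87}}{19512} \approx 3.7282$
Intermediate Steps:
$L{\left(P,X \right)} = \sqrt{P + X}$
$\frac{45269}{12144} + \frac{L{\left(224,124 \right)}}{39024} = \frac{45269}{12144} + \frac{\sqrt{224 + 124}}{39024} = 45269 \cdot \frac{1}{12144} + \sqrt{348} \cdot \frac{1}{39024} = \frac{45269}{12144} + 2 \sqrt{87} \cdot \frac{1}{39024} = \frac{45269}{12144} + \frac{\sqrt{87}}{19512}$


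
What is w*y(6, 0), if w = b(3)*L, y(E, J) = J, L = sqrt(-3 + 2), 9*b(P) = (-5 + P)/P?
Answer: 0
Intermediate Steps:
b(P) = (-5 + P)/(9*P) (b(P) = ((-5 + P)/P)/9 = (-5 + P)/(9*P))
L = I (L = sqrt(-1) = I ≈ 1.0*I)
w = -2*I/27 (w = ((1/9)*(-5 + 3)/3)*I = ((1/9)*(1/3)*(-2))*I = -2*I/27 ≈ -0.074074*I)
w*y(6, 0) = -2*I/27*0 = 0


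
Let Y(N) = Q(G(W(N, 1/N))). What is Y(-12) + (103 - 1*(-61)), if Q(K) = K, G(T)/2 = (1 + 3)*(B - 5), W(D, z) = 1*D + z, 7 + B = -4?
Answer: 36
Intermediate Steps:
B = -11 (B = -7 - 4 = -11)
W(D, z) = D + z
G(T) = -128 (G(T) = 2*((1 + 3)*(-11 - 5)) = 2*(4*(-16)) = 2*(-64) = -128)
Y(N) = -128
Y(-12) + (103 - 1*(-61)) = -128 + (103 - 1*(-61)) = -128 + (103 + 61) = -128 + 164 = 36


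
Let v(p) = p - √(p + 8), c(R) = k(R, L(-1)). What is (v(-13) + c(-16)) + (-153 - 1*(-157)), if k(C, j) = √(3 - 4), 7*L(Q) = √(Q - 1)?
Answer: -9 + I - I*√5 ≈ -9.0 - 1.2361*I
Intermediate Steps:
L(Q) = √(-1 + Q)/7 (L(Q) = √(Q - 1)/7 = √(-1 + Q)/7)
k(C, j) = I (k(C, j) = √(-1) = I)
c(R) = I
v(p) = p - √(8 + p)
(v(-13) + c(-16)) + (-153 - 1*(-157)) = ((-13 - √(8 - 13)) + I) + (-153 - 1*(-157)) = ((-13 - √(-5)) + I) + (-153 + 157) = ((-13 - I*√5) + I) + 4 = (-13 + I - I*√5) + 4 = -9 + I - I*√5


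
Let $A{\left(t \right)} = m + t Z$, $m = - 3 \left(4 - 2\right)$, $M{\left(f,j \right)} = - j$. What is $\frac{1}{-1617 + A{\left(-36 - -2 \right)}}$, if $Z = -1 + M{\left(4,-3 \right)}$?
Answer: $- \frac{1}{1691} \approx -0.00059137$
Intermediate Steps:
$m = -6$ ($m = \left(-3\right) 2 = -6$)
$Z = 2$ ($Z = -1 - -3 = -1 + 3 = 2$)
$A{\left(t \right)} = -6 + 2 t$ ($A{\left(t \right)} = -6 + t 2 = -6 + 2 t$)
$\frac{1}{-1617 + A{\left(-36 - -2 \right)}} = \frac{1}{-1617 + \left(-6 + 2 \left(-36 - -2\right)\right)} = \frac{1}{-1617 + \left(-6 + 2 \left(-36 + 2\right)\right)} = \frac{1}{-1617 + \left(-6 + 2 \left(-34\right)\right)} = \frac{1}{-1617 - 74} = \frac{1}{-1691} = - \frac{1}{1691}$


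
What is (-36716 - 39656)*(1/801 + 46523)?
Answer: -2845996775728/801 ≈ -3.5531e+9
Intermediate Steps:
(-36716 - 39656)*(1/801 + 46523) = -76372*(1/801 + 46523) = -76372*37264924/801 = -2845996775728/801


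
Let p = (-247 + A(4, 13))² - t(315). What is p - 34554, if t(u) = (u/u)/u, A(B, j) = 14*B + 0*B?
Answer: 607004/315 ≈ 1927.0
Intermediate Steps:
A(B, j) = 14*B (A(B, j) = 14*B + 0 = 14*B)
t(u) = 1/u
p = 11491514/315 (p = (-247 + 14*4)² - 1/315 = (-247 + 56)² - 1*1/315 = (-191)² - 1/315 = 36481 - 1/315 = 11491514/315 ≈ 36481.)
p - 34554 = 11491514/315 - 34554 = 607004/315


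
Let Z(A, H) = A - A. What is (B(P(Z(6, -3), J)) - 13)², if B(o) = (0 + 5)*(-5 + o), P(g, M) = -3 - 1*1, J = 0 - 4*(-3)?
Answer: 3364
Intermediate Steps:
Z(A, H) = 0
J = 12 (J = 0 + 12 = 12)
P(g, M) = -4 (P(g, M) = -3 - 1 = -4)
B(o) = -25 + 5*o (B(o) = 5*(-5 + o) = -25 + 5*o)
(B(P(Z(6, -3), J)) - 13)² = ((-25 + 5*(-4)) - 13)² = ((-25 - 20) - 13)² = (-45 - 13)² = (-58)² = 3364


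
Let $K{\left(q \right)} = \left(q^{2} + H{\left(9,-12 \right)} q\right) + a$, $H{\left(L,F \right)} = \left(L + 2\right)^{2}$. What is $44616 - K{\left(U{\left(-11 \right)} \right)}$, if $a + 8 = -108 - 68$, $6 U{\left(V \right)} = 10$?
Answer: $\frac{401360}{9} \approx 44596.0$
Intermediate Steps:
$U{\left(V \right)} = \frac{5}{3}$ ($U{\left(V \right)} = \frac{1}{6} \cdot 10 = \frac{5}{3}$)
$H{\left(L,F \right)} = \left(2 + L\right)^{2}$
$a = -184$ ($a = -8 - 176 = -184$)
$K{\left(q \right)} = -184 + q^{2} + 121 q$ ($K{\left(q \right)} = \left(q^{2} + \left(2 + 9\right)^{2} q\right) - 184 = \left(q^{2} + 11^{2} q\right) - 184 = \left(q^{2} + 121 q\right) - 184 = -184 + q^{2} + 121 q$)
$44616 - K{\left(U{\left(-11 \right)} \right)} = 44616 - \left(-184 + \left(\frac{5}{3}\right)^{2} + 121 \cdot \frac{5}{3}\right) = 44616 - \left(-184 + \frac{25}{9} + \frac{605}{3}\right) = 44616 - \frac{184}{9} = \frac{401360}{9}$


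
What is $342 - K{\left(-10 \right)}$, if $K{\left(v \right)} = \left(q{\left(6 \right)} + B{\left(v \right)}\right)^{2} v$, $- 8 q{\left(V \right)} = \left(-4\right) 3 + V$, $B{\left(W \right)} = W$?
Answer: $\frac{9581}{8} \approx 1197.6$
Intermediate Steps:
$q{\left(V \right)} = \frac{3}{2} - \frac{V}{8}$ ($q{\left(V \right)} = - \frac{\left(-4\right) 3 + V}{8} = - \frac{-12 + V}{8} = \frac{3}{2} - \frac{V}{8}$)
$K{\left(v \right)} = v \left(\frac{3}{4} + v\right)^{2}$ ($K{\left(v \right)} = \left(\left(\frac{3}{2} - \frac{3}{4}\right) + v\right)^{2} v = \left(\frac{3}{4} + v\right)^{2} v = v \left(\frac{3}{4} + v\right)^{2}$)
$342 - K{\left(-10 \right)} = 342 - \frac{1}{16} \left(-10\right) \left(3 + 4 \left(-10\right)\right)^{2} = 342 - \frac{1}{16} \left(-10\right) \left(3 - 40\right)^{2} = 342 - \frac{1}{16} \left(-10\right) \left(-37\right)^{2} = 342 - \frac{1}{16} \left(-10\right) 1369 = 342 - - \frac{6845}{8} = 342 + \frac{6845}{8} = \frac{9581}{8}$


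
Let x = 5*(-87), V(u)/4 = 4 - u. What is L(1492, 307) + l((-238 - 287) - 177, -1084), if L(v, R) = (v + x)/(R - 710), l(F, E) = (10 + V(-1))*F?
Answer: -8488237/403 ≈ -21063.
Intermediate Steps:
V(u) = 16 - 4*u (V(u) = 4*(4 - u) = 16 - 4*u)
x = -435
l(F, E) = 30*F (l(F, E) = (10 + (16 - 4*(-1)))*F = (10 + (16 + 4))*F = (10 + 20)*F = 30*F)
L(v, R) = (-435 + v)/(-710 + R) (L(v, R) = (v - 435)/(R - 710) = (-435 + v)/(-710 + R))
L(1492, 307) + l((-238 - 287) - 177, -1084) = (-435 + 1492)/(-710 + 307) + 30*((-238 - 287) - 177) = 1057/(-403) + 30*(-525 - 177) = -1/403*1057 + 30*(-702) = -1057/403 - 21060 = -8488237/403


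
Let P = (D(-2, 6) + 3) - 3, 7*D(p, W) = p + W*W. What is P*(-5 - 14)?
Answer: -646/7 ≈ -92.286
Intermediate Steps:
D(p, W) = p/7 + W²/7 (D(p, W) = (p + W*W)/7 = (p + W²)/7 = p/7 + W²/7)
P = 34/7 (P = (((⅐)*(-2) + (⅐)*6²) + 3) - 3 = ((-2/7 + (⅐)*36) + 3) - 3 = ((-2/7 + 36/7) + 3) - 3 = (34/7 + 3) - 3 = 55/7 - 3 = 34/7 ≈ 4.8571)
P*(-5 - 14) = 34*(-5 - 14)/7 = (34/7)*(-19) = -646/7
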